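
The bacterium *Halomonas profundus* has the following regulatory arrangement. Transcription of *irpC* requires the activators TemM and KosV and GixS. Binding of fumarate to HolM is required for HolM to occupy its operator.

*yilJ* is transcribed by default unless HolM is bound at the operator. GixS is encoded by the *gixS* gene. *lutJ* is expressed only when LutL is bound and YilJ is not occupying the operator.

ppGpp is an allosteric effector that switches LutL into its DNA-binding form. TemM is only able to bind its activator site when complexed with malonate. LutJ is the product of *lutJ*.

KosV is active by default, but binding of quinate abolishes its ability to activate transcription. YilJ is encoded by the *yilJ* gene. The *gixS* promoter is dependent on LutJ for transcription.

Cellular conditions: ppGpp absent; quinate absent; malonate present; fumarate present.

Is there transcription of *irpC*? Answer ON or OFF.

OFF

Malonate is present, so TemM is active.
Quinate is absent, so KosV is active.
ppGpp is absent, so LutL is inactive.
Fumarate is present, so HolM is active.
With repressor HolM bound, *yilJ* is not transcribed.
So YilJ is not produced.
Required activator LutL is absent, so *lutJ* is not transcribed.
So LutJ is not produced.
Required activator LutJ is absent, so *gixS* is not transcribed.
So GixS is not produced.
Required activator GixS is absent, so *irpC* is not transcribed.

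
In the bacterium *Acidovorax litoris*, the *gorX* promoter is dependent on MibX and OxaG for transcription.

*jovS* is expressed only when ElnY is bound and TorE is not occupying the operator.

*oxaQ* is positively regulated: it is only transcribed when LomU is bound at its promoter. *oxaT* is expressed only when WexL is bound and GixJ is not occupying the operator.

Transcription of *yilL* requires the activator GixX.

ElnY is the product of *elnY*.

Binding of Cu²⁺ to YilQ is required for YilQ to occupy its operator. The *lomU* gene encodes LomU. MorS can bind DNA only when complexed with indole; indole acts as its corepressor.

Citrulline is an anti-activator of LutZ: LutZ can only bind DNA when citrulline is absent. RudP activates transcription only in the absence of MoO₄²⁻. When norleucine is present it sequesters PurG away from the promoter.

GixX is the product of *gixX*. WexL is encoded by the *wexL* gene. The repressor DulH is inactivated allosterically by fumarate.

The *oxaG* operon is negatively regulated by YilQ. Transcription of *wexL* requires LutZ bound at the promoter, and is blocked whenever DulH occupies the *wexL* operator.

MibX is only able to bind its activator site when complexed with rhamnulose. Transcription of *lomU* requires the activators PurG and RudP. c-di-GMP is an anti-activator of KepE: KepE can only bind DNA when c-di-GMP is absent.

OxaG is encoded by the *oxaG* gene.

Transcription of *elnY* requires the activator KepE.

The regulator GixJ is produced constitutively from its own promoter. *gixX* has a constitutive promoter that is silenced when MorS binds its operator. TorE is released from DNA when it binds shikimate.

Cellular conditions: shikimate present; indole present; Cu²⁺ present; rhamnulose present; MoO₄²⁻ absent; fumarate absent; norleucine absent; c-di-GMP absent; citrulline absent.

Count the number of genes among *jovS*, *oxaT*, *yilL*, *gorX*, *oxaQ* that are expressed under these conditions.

Shikimate is present, so TorE is inactive.
c-di-GMP is absent, so KepE is active.
No repressor is bound and KepE is active, so *elnY* is transcribed.
So ElnY is produced and active.
No repressor is bound and ElnY is active, so *jovS* is transcribed.
→ *jovS* is ON.
GixJ is produced constitutively and is active.
Citrulline is absent, so LutZ is active.
Fumarate is absent, so DulH is active.
With repressor DulH bound, *wexL* is not transcribed.
So WexL is not produced.
With repressor GixJ bound, *oxaT* is not transcribed.
→ *oxaT* is OFF.
Indole is present, so MorS is active.
With repressor MorS bound, *gixX* is not transcribed.
So GixX is not produced.
Required activator GixX is absent, so *yilL* is not transcribed.
→ *yilL* is OFF.
Rhamnulose is present, so MibX is active.
Cu²⁺ is present, so YilQ is active.
With repressor YilQ bound, *oxaG* is not transcribed.
So OxaG is not produced.
Required activator OxaG is absent, so *gorX* is not transcribed.
→ *gorX* is OFF.
Norleucine is absent, so PurG is active.
MoO₄²⁻ is absent, so RudP is active.
No repressor is bound and PurG and RudP are active, so *lomU* is transcribed.
So LomU is produced and active.
No repressor is bound and LomU is active, so *oxaQ* is transcribed.
→ *oxaQ* is ON.
2 of the 5 genes are transcribed.

2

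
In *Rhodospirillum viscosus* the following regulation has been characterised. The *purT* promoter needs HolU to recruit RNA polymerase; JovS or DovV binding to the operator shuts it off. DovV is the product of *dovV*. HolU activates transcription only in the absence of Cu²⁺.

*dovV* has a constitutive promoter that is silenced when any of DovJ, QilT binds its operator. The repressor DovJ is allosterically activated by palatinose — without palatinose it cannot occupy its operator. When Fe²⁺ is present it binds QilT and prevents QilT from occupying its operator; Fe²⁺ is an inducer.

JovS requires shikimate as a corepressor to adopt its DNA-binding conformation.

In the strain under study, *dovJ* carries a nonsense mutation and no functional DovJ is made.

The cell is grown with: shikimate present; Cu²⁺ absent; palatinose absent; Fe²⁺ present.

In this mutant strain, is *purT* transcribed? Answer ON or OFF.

OFF

Cu²⁺ is absent, so HolU is active.
Shikimate is present, so JovS is active.
DovJ is non-functional in this strain, so it has no effect.
Fe²⁺ is present, so QilT is inactive.
With no repressor bound, *dovV* is transcribed.
So DovV is produced and active.
With repressor JovS bound, *purT* is not transcribed.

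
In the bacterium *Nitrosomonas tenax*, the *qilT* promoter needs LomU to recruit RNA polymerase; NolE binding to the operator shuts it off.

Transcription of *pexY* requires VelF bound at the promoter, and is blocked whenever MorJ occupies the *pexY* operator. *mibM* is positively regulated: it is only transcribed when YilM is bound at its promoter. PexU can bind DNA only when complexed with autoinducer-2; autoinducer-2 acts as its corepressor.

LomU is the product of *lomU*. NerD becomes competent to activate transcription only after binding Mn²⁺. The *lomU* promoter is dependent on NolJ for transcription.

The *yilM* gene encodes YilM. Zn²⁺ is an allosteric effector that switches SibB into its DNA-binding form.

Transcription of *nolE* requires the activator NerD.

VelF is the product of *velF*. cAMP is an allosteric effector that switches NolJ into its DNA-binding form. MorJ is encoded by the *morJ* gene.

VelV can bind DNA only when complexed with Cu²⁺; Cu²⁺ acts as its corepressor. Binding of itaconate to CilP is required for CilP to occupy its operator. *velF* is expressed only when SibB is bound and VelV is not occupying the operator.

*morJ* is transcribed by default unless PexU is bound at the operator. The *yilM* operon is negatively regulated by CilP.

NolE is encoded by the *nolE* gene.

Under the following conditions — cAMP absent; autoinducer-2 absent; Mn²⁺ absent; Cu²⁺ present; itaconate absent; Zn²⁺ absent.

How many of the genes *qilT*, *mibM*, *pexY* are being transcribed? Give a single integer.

1

cAMP is absent, so NolJ is inactive.
Required activator NolJ is absent, so *lomU* is not transcribed.
So LomU is not produced.
Mn²⁺ is absent, so NerD is inactive.
Required activator NerD is absent, so *nolE* is not transcribed.
So NolE is not produced.
Required activator LomU is absent, so *qilT* is not transcribed.
→ *qilT* is OFF.
Itaconate is absent, so CilP is inactive.
With no repressor bound, *yilM* is transcribed.
So YilM is produced and active.
No repressor is bound and YilM is active, so *mibM* is transcribed.
→ *mibM* is ON.
Autoinducer-2 is absent, so PexU is inactive.
With no repressor bound, *morJ* is transcribed.
So MorJ is produced and active.
Zn²⁺ is absent, so SibB is inactive.
Cu²⁺ is present, so VelV is active.
With repressor VelV bound, *velF* is not transcribed.
So VelF is not produced.
With repressor MorJ bound, *pexY* is not transcribed.
→ *pexY* is OFF.
1 of the 3 genes is transcribed.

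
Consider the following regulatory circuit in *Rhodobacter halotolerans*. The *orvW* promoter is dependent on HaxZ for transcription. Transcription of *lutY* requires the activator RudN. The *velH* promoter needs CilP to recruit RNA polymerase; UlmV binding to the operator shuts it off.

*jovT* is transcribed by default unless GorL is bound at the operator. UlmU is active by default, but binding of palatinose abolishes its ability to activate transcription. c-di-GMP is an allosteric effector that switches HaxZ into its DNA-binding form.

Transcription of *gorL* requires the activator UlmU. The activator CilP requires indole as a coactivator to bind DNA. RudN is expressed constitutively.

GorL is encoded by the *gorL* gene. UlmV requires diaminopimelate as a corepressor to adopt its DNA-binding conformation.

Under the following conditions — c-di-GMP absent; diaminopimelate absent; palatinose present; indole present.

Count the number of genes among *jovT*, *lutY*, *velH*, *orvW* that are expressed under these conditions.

3

Palatinose is present, so UlmU is inactive.
Required activator UlmU is absent, so *gorL* is not transcribed.
So GorL is not produced.
With no repressor bound, *jovT* is transcribed.
→ *jovT* is ON.
RudN is produced constitutively and is active.
No repressor is bound and RudN is active, so *lutY* is transcribed.
→ *lutY* is ON.
Indole is present, so CilP is active.
Diaminopimelate is absent, so UlmV is inactive.
No repressor is bound and CilP is active, so *velH* is transcribed.
→ *velH* is ON.
c-di-GMP is absent, so HaxZ is inactive.
Required activator HaxZ is absent, so *orvW* is not transcribed.
→ *orvW* is OFF.
3 of the 4 genes are transcribed.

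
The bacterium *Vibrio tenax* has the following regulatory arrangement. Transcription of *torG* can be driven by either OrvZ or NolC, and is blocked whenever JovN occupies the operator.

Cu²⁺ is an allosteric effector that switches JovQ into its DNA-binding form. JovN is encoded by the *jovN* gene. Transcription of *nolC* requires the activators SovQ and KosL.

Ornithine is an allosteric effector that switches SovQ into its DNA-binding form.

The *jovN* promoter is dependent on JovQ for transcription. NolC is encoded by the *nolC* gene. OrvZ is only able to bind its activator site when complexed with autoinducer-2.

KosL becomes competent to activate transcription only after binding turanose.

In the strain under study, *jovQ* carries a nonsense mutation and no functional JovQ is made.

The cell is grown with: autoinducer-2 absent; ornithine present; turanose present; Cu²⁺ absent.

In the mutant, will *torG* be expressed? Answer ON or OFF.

ON

JovQ is non-functional in this strain, so it has no effect.
Required activator JovQ is absent, so *jovN* is not transcribed.
So JovN is not produced.
Autoinducer-2 is absent, so OrvZ is inactive.
Ornithine is present, so SovQ is active.
Turanose is present, so KosL is active.
No repressor is bound and SovQ and KosL are active, so *nolC* is transcribed.
So NolC is produced and active.
Activator NolC is present, so *torG* is transcribed.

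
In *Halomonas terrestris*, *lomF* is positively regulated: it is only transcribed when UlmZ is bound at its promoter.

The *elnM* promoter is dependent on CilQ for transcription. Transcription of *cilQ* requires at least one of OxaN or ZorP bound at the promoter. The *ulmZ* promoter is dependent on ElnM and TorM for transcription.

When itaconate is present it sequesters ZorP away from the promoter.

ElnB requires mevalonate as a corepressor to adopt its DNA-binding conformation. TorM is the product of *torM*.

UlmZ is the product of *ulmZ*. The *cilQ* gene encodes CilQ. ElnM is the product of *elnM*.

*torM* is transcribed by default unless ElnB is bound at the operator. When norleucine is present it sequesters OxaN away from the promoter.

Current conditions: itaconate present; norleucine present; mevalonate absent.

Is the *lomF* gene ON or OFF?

Norleucine is present, so OxaN is inactive.
Itaconate is present, so ZorP is inactive.
No activator is available at the *cilQ* promoter, so *cilQ* is not transcribed.
So CilQ is not produced.
Required activator CilQ is absent, so *elnM* is not transcribed.
So ElnM is not produced.
Mevalonate is absent, so ElnB is inactive.
With no repressor bound, *torM* is transcribed.
So TorM is produced and active.
Required activator ElnM is absent, so *ulmZ* is not transcribed.
So UlmZ is not produced.
Required activator UlmZ is absent, so *lomF* is not transcribed.

OFF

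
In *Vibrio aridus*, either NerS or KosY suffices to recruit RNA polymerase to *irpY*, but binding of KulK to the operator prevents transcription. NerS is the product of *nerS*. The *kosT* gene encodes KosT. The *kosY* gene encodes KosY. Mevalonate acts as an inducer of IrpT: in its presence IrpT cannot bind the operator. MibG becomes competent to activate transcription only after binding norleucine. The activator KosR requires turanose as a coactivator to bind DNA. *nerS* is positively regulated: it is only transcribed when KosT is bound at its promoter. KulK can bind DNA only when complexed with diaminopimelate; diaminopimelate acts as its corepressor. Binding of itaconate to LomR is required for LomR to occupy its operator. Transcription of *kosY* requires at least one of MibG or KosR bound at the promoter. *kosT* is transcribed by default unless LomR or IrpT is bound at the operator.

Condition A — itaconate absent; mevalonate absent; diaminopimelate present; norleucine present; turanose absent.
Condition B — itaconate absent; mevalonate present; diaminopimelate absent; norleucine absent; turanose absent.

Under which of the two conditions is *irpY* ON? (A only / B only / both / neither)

B only

Condition A:
Itaconate is absent, so LomR is inactive.
Mevalonate is absent, so IrpT is active.
With repressor IrpT bound, *kosT* is not transcribed.
So KosT is not produced.
Required activator KosT is absent, so *nerS* is not transcribed.
So NerS is not produced.
Diaminopimelate is present, so KulK is active.
Norleucine is present, so MibG is active.
Turanose is absent, so KosR is inactive.
Activator MibG is present, so *kosY* is transcribed.
So KosY is produced and active.
With repressor KulK bound, *irpY* is not transcribed.
→ *irpY* is OFF in A.
Condition B:
Itaconate is absent, so LomR is inactive.
Mevalonate is present, so IrpT is inactive.
With no repressor bound, *kosT* is transcribed.
So KosT is produced and active.
No repressor is bound and KosT is active, so *nerS* is transcribed.
So NerS is produced and active.
Diaminopimelate is absent, so KulK is inactive.
Norleucine is absent, so MibG is inactive.
Turanose is absent, so KosR is inactive.
No activator is available at the *kosY* promoter, so *kosY* is not transcribed.
So KosY is not produced.
Activator NerS is present, so *irpY* is transcribed.
→ *irpY* is ON in B.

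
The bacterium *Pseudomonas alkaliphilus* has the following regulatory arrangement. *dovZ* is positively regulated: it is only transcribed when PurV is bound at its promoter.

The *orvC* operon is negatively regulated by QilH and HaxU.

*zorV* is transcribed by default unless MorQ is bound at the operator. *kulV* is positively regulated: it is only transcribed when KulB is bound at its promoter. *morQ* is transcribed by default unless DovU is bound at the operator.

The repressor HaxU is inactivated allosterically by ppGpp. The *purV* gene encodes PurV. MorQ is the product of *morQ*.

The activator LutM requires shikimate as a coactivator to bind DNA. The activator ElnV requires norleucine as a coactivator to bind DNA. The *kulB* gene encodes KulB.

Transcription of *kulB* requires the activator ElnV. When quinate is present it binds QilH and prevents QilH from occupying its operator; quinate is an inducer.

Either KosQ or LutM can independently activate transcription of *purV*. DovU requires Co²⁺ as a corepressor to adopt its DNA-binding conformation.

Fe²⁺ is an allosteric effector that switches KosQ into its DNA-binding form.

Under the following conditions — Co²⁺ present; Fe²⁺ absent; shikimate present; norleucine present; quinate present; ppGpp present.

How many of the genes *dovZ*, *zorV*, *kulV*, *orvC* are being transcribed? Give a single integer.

Fe²⁺ is absent, so KosQ is inactive.
Shikimate is present, so LutM is active.
Activator LutM is present, so *purV* is transcribed.
So PurV is produced and active.
No repressor is bound and PurV is active, so *dovZ* is transcribed.
→ *dovZ* is ON.
Co²⁺ is present, so DovU is active.
With repressor DovU bound, *morQ* is not transcribed.
So MorQ is not produced.
With no repressor bound, *zorV* is transcribed.
→ *zorV* is ON.
Norleucine is present, so ElnV is active.
No repressor is bound and ElnV is active, so *kulB* is transcribed.
So KulB is produced and active.
No repressor is bound and KulB is active, so *kulV* is transcribed.
→ *kulV* is ON.
Quinate is present, so QilH is inactive.
ppGpp is present, so HaxU is inactive.
With no repressor bound, *orvC* is transcribed.
→ *orvC* is ON.
4 of the 4 genes are transcribed.

4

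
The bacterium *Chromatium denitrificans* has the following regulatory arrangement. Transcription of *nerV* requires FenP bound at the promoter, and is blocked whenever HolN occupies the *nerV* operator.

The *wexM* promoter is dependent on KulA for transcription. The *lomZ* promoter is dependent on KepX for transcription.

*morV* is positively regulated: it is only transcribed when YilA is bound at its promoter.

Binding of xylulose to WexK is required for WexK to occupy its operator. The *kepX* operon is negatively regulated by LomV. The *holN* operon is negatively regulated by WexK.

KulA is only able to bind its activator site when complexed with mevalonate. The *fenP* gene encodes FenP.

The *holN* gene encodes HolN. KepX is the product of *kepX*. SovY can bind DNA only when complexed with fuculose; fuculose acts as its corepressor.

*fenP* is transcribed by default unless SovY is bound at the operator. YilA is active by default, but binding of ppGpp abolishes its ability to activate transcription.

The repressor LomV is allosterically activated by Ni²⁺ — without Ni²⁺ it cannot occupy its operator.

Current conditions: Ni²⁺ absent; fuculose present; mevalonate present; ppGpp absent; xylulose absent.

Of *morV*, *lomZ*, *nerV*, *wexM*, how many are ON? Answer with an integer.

3

ppGpp is absent, so YilA is active.
No repressor is bound and YilA is active, so *morV* is transcribed.
→ *morV* is ON.
Ni²⁺ is absent, so LomV is inactive.
With no repressor bound, *kepX* is transcribed.
So KepX is produced and active.
No repressor is bound and KepX is active, so *lomZ* is transcribed.
→ *lomZ* is ON.
Xylulose is absent, so WexK is inactive.
With no repressor bound, *holN* is transcribed.
So HolN is produced and active.
Fuculose is present, so SovY is active.
With repressor SovY bound, *fenP* is not transcribed.
So FenP is not produced.
With repressor HolN bound, *nerV* is not transcribed.
→ *nerV* is OFF.
Mevalonate is present, so KulA is active.
No repressor is bound and KulA is active, so *wexM* is transcribed.
→ *wexM* is ON.
3 of the 4 genes are transcribed.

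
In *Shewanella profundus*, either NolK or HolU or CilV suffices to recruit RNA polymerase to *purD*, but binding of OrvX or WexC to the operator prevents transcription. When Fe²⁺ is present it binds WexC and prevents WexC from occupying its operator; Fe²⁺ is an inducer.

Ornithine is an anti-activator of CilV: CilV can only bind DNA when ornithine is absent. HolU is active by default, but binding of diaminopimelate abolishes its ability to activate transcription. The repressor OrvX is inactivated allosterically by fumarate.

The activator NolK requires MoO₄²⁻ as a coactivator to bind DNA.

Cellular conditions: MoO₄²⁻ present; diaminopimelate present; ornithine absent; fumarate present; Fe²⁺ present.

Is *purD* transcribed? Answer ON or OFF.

ON

Fumarate is present, so OrvX is inactive.
Fe²⁺ is present, so WexC is inactive.
MoO₄²⁻ is present, so NolK is active.
Diaminopimelate is present, so HolU is inactive.
Ornithine is absent, so CilV is active.
Activator NolK is present, so *purD* is transcribed.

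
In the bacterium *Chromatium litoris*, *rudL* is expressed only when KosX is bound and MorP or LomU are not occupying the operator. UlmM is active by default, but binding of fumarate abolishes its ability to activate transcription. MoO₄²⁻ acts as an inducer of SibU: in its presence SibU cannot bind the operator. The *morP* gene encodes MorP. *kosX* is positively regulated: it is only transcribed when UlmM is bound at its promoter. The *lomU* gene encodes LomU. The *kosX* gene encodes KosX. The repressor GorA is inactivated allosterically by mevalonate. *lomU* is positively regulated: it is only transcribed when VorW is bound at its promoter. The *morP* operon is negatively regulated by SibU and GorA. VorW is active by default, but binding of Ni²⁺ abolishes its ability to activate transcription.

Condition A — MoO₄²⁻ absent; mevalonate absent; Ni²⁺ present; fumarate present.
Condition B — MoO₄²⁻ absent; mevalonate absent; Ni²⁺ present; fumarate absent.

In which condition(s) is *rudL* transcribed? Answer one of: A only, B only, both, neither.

B only

Condition A:
MoO₄²⁻ is absent, so SibU is active.
Mevalonate is absent, so GorA is active.
With repressor SibU bound, *morP* is not transcribed.
So MorP is not produced.
Ni²⁺ is present, so VorW is inactive.
Required activator VorW is absent, so *lomU* is not transcribed.
So LomU is not produced.
Fumarate is present, so UlmM is inactive.
Required activator UlmM is absent, so *kosX* is not transcribed.
So KosX is not produced.
Required activator KosX is absent, so *rudL* is not transcribed.
→ *rudL* is OFF in A.
Condition B:
MoO₄²⁻ is absent, so SibU is active.
Mevalonate is absent, so GorA is active.
With repressor SibU bound, *morP* is not transcribed.
So MorP is not produced.
Ni²⁺ is present, so VorW is inactive.
Required activator VorW is absent, so *lomU* is not transcribed.
So LomU is not produced.
Fumarate is absent, so UlmM is active.
No repressor is bound and UlmM is active, so *kosX* is transcribed.
So KosX is produced and active.
No repressor is bound and KosX is active, so *rudL* is transcribed.
→ *rudL* is ON in B.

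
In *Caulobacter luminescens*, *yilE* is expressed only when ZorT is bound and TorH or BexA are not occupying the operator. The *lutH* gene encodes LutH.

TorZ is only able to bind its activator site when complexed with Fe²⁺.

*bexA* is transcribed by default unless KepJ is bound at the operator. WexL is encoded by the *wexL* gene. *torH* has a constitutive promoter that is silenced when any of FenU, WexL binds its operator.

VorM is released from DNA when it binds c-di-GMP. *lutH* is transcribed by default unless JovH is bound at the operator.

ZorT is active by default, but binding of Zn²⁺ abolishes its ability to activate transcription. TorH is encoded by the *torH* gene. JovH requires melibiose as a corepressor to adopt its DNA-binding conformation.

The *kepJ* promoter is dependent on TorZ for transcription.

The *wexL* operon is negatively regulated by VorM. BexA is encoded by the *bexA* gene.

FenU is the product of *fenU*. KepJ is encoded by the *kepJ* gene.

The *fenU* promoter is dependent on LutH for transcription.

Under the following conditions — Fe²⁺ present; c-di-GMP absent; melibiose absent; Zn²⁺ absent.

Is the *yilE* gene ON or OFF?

ON

Melibiose is absent, so JovH is inactive.
With no repressor bound, *lutH* is transcribed.
So LutH is produced and active.
No repressor is bound and LutH is active, so *fenU* is transcribed.
So FenU is produced and active.
c-di-GMP is absent, so VorM is active.
With repressor VorM bound, *wexL* is not transcribed.
So WexL is not produced.
With repressor FenU bound, *torH* is not transcribed.
So TorH is not produced.
Zn²⁺ is absent, so ZorT is active.
Fe²⁺ is present, so TorZ is active.
No repressor is bound and TorZ is active, so *kepJ* is transcribed.
So KepJ is produced and active.
With repressor KepJ bound, *bexA* is not transcribed.
So BexA is not produced.
No repressor is bound and ZorT is active, so *yilE* is transcribed.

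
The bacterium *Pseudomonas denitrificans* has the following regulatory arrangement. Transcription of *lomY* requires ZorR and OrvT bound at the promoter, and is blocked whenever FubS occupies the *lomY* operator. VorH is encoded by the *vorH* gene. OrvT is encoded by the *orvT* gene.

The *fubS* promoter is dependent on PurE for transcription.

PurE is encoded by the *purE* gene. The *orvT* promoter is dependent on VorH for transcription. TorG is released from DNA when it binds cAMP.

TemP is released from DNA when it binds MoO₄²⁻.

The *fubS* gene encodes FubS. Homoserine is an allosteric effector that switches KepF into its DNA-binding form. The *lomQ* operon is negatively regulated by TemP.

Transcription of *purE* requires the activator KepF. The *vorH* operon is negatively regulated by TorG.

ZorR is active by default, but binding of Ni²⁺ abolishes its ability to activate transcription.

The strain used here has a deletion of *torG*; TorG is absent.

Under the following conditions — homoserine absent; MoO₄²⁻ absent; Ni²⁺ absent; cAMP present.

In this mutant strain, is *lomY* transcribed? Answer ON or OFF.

Ni²⁺ is absent, so ZorR is active.
TorG is non-functional in this strain, so it has no effect.
With no repressor bound, *vorH* is transcribed.
So VorH is produced and active.
No repressor is bound and VorH is active, so *orvT* is transcribed.
So OrvT is produced and active.
Homoserine is absent, so KepF is inactive.
Required activator KepF is absent, so *purE* is not transcribed.
So PurE is not produced.
Required activator PurE is absent, so *fubS* is not transcribed.
So FubS is not produced.
No repressor is bound and ZorR and OrvT are active, so *lomY* is transcribed.

ON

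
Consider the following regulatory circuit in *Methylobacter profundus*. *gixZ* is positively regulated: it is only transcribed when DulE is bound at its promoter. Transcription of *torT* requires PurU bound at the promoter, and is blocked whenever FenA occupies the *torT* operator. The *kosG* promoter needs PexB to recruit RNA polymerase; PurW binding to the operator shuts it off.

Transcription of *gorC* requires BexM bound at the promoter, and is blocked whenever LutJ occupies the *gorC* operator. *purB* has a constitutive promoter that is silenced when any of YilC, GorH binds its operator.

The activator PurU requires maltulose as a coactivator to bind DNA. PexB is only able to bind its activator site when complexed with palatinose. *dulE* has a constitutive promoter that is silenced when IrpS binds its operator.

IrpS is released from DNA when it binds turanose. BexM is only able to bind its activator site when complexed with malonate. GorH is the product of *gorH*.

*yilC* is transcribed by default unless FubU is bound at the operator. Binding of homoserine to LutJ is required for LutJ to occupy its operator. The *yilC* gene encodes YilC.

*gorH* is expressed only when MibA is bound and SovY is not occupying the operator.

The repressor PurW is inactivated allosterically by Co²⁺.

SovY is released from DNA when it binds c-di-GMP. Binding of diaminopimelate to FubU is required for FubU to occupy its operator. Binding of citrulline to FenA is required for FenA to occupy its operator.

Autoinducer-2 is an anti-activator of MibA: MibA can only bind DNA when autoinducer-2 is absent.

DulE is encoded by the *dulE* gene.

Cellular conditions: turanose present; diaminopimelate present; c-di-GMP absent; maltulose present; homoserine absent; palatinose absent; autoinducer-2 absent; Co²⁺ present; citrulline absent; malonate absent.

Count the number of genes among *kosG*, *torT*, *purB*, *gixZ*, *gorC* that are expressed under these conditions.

Palatinose is absent, so PexB is inactive.
Co²⁺ is present, so PurW is inactive.
Required activator PexB is absent, so *kosG* is not transcribed.
→ *kosG* is OFF.
Maltulose is present, so PurU is active.
Citrulline is absent, so FenA is inactive.
No repressor is bound and PurU is active, so *torT* is transcribed.
→ *torT* is ON.
Diaminopimelate is present, so FubU is active.
With repressor FubU bound, *yilC* is not transcribed.
So YilC is not produced.
Autoinducer-2 is absent, so MibA is active.
c-di-GMP is absent, so SovY is active.
With repressor SovY bound, *gorH* is not transcribed.
So GorH is not produced.
With no repressor bound, *purB* is transcribed.
→ *purB* is ON.
Turanose is present, so IrpS is inactive.
With no repressor bound, *dulE* is transcribed.
So DulE is produced and active.
No repressor is bound and DulE is active, so *gixZ* is transcribed.
→ *gixZ* is ON.
Malonate is absent, so BexM is inactive.
Homoserine is absent, so LutJ is inactive.
Required activator BexM is absent, so *gorC* is not transcribed.
→ *gorC* is OFF.
3 of the 5 genes are transcribed.

3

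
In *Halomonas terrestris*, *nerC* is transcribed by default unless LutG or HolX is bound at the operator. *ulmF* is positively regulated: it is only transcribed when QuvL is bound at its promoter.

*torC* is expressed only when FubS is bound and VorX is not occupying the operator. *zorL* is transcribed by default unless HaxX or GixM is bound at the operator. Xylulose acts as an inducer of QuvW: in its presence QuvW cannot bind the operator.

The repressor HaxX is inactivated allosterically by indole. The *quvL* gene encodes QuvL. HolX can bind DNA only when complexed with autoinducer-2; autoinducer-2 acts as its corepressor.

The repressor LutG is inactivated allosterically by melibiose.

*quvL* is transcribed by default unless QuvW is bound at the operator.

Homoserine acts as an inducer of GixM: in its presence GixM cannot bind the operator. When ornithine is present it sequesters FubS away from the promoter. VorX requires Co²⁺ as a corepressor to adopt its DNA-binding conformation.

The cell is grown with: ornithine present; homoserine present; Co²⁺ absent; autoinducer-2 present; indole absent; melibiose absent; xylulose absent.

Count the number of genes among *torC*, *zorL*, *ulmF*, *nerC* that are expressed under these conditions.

0

Co²⁺ is absent, so VorX is inactive.
Ornithine is present, so FubS is inactive.
Required activator FubS is absent, so *torC* is not transcribed.
→ *torC* is OFF.
Indole is absent, so HaxX is active.
Homoserine is present, so GixM is inactive.
With repressor HaxX bound, *zorL* is not transcribed.
→ *zorL* is OFF.
Xylulose is absent, so QuvW is active.
With repressor QuvW bound, *quvL* is not transcribed.
So QuvL is not produced.
Required activator QuvL is absent, so *ulmF* is not transcribed.
→ *ulmF* is OFF.
Melibiose is absent, so LutG is active.
Autoinducer-2 is present, so HolX is active.
With repressor LutG bound, *nerC* is not transcribed.
→ *nerC* is OFF.
0 of the 4 genes are transcribed.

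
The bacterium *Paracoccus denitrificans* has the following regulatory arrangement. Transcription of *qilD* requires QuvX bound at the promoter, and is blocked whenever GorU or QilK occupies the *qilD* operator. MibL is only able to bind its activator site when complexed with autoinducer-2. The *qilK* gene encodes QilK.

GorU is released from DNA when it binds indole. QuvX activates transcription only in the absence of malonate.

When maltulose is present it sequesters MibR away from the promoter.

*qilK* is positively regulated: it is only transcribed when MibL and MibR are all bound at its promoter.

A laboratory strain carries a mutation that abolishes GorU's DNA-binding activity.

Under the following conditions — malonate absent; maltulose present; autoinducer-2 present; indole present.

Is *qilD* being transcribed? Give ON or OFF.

ON

Malonate is absent, so QuvX is active.
GorU is non-functional in this strain, so it has no effect.
Autoinducer-2 is present, so MibL is active.
Maltulose is present, so MibR is inactive.
Required activator MibR is absent, so *qilK* is not transcribed.
So QilK is not produced.
No repressor is bound and QuvX is active, so *qilD* is transcribed.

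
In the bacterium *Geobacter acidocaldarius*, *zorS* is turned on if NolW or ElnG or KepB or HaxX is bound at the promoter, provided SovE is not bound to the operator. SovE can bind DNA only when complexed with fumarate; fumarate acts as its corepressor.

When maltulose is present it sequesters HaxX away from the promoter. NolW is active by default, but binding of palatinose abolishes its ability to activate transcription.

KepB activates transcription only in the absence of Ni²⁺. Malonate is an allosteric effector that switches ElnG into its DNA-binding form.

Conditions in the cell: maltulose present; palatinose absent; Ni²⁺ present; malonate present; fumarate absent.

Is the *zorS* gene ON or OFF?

ON

Palatinose is absent, so NolW is active.
Fumarate is absent, so SovE is inactive.
Malonate is present, so ElnG is active.
Ni²⁺ is present, so KepB is inactive.
Maltulose is present, so HaxX is inactive.
Activator NolW is present, so *zorS* is transcribed.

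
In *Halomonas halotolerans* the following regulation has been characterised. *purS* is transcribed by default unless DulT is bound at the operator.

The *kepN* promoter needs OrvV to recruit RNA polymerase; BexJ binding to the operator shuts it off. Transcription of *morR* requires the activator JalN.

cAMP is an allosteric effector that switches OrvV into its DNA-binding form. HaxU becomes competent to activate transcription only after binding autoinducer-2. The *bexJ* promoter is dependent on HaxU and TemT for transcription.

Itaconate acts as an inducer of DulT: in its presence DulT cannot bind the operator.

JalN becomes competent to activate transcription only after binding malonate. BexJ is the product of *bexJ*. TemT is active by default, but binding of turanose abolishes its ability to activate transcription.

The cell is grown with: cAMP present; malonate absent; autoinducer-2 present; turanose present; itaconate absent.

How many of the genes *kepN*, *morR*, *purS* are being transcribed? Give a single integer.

1

Autoinducer-2 is present, so HaxU is active.
Turanose is present, so TemT is inactive.
Required activator TemT is absent, so *bexJ* is not transcribed.
So BexJ is not produced.
cAMP is present, so OrvV is active.
No repressor is bound and OrvV is active, so *kepN* is transcribed.
→ *kepN* is ON.
Malonate is absent, so JalN is inactive.
Required activator JalN is absent, so *morR* is not transcribed.
→ *morR* is OFF.
Itaconate is absent, so DulT is active.
With repressor DulT bound, *purS* is not transcribed.
→ *purS* is OFF.
1 of the 3 genes is transcribed.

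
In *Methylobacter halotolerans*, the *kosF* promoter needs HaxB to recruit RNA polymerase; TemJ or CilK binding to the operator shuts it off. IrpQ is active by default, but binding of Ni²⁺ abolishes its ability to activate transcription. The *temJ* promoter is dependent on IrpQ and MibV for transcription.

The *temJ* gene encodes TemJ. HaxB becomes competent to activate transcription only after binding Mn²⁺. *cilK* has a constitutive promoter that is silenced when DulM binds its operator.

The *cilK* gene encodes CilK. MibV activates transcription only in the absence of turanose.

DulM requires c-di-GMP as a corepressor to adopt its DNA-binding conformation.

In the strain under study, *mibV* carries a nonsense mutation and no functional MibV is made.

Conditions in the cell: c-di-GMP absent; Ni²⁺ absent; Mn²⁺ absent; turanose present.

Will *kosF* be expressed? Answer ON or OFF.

Mn²⁺ is absent, so HaxB is inactive.
Ni²⁺ is absent, so IrpQ is active.
MibV is non-functional in this strain, so it has no effect.
Required activator MibV is absent, so *temJ* is not transcribed.
So TemJ is not produced.
c-di-GMP is absent, so DulM is inactive.
With no repressor bound, *cilK* is transcribed.
So CilK is produced and active.
With repressor CilK bound, *kosF* is not transcribed.

OFF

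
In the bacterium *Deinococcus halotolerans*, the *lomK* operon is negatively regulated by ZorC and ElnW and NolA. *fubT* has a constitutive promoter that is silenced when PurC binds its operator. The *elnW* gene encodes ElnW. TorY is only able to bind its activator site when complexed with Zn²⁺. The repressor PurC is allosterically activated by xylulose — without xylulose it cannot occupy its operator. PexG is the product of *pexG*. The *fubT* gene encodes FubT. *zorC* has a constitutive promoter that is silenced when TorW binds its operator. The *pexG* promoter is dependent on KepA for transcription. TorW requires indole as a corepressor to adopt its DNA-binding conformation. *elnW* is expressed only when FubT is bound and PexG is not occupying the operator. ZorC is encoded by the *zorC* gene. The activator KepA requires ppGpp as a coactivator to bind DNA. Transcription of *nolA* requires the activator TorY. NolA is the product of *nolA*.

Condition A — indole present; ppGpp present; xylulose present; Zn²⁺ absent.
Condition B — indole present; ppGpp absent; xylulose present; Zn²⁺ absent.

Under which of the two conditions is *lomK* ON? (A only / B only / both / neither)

both

Condition A:
Indole is present, so TorW is active.
With repressor TorW bound, *zorC* is not transcribed.
So ZorC is not produced.
ppGpp is present, so KepA is active.
No repressor is bound and KepA is active, so *pexG* is transcribed.
So PexG is produced and active.
Xylulose is present, so PurC is active.
With repressor PurC bound, *fubT* is not transcribed.
So FubT is not produced.
With repressor PexG bound, *elnW* is not transcribed.
So ElnW is not produced.
Zn²⁺ is absent, so TorY is inactive.
Required activator TorY is absent, so *nolA* is not transcribed.
So NolA is not produced.
With no repressor bound, *lomK* is transcribed.
→ *lomK* is ON in A.
Condition B:
Indole is present, so TorW is active.
With repressor TorW bound, *zorC* is not transcribed.
So ZorC is not produced.
ppGpp is absent, so KepA is inactive.
Required activator KepA is absent, so *pexG* is not transcribed.
So PexG is not produced.
Xylulose is present, so PurC is active.
With repressor PurC bound, *fubT* is not transcribed.
So FubT is not produced.
Required activator FubT is absent, so *elnW* is not transcribed.
So ElnW is not produced.
Zn²⁺ is absent, so TorY is inactive.
Required activator TorY is absent, so *nolA* is not transcribed.
So NolA is not produced.
With no repressor bound, *lomK* is transcribed.
→ *lomK* is ON in B.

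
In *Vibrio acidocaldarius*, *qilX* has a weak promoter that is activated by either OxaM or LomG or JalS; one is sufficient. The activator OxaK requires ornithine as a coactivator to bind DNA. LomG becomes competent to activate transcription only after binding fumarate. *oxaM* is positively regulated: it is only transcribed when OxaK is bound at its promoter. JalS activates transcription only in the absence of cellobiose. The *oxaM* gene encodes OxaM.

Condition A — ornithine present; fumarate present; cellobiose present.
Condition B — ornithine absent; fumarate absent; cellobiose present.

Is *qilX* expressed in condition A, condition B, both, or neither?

A only

Condition A:
Ornithine is present, so OxaK is active.
No repressor is bound and OxaK is active, so *oxaM* is transcribed.
So OxaM is produced and active.
Fumarate is present, so LomG is active.
Cellobiose is present, so JalS is inactive.
Activator OxaM is present, so *qilX* is transcribed.
→ *qilX* is ON in A.
Condition B:
Ornithine is absent, so OxaK is inactive.
Required activator OxaK is absent, so *oxaM* is not transcribed.
So OxaM is not produced.
Fumarate is absent, so LomG is inactive.
Cellobiose is present, so JalS is inactive.
No activator is available at the *qilX* promoter, so *qilX* is not transcribed.
→ *qilX* is OFF in B.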